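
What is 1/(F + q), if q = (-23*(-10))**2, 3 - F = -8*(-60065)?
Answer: -1/427617 ≈ -2.3385e-6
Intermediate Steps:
F = -480517 (F = 3 - (-8)*(-60065) = 3 - 1*480520 = 3 - 480520 = -480517)
q = 52900 (q = 230**2 = 52900)
1/(F + q) = 1/(-480517 + 52900) = 1/(-427617) = -1/427617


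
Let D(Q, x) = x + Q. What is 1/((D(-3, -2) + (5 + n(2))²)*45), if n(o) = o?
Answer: 1/1980 ≈ 0.00050505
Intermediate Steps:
D(Q, x) = Q + x
1/((D(-3, -2) + (5 + n(2))²)*45) = 1/(((-3 - 2) + (5 + 2)²)*45) = 1/((-5 + 7²)*45) = 1/((-5 + 49)*45) = 1/(44*45) = 1/1980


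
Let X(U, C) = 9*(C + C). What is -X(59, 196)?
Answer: -3528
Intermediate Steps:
X(U, C) = 18*C (X(U, C) = 9*(2*C) = 18*C)
-X(59, 196) = -18*196 = -1*3528 = -3528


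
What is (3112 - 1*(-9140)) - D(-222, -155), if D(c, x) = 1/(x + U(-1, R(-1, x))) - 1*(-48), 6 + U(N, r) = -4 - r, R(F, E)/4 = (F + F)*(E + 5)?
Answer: 16658461/1365 ≈ 12204.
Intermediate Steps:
R(F, E) = 8*F*(5 + E) (R(F, E) = 4*((F + F)*(E + 5)) = 4*((2*F)*(5 + E)) = 4*(2*F*(5 + E)) = 8*F*(5 + E))
U(N, r) = -10 - r (U(N, r) = -6 + (-4 - r) = -10 - r)
D(c, x) = 48 + 1/(30 + 9*x) (D(c, x) = 1/(x + (-10 - 8*(-1)*(5 + x))) - 1*(-48) = 1/(x + (-10 - (-40 - 8*x))) + 48 = 1/(x + (-10 + (40 + 8*x))) + 48 = 1/(x + (30 + 8*x)) + 48 = 1/(30 + 9*x) + 48 = 48 + 1/(30 + 9*x))
(3112 - 1*(-9140)) - D(-222, -155) = (3112 - 1*(-9140)) - (1441 + 432*(-155))/(3*(10 + 3*(-155))) = (3112 + 9140) - (1441 - 66960)/(3*(10 - 465)) = 12252 - (-65519)/(3*(-455)) = 12252 - (-1)*(-65519)/(3*455) = 12252 - 1*65519/1365 = 12252 - 65519/1365 = 16658461/1365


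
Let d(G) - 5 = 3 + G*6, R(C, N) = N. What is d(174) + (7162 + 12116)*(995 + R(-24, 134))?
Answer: 21765914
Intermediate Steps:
d(G) = 8 + 6*G (d(G) = 5 + (3 + G*6) = 5 + (3 + 6*G) = 8 + 6*G)
d(174) + (7162 + 12116)*(995 + R(-24, 134)) = (8 + 6*174) + (7162 + 12116)*(995 + 134) = (8 + 1044) + 19278*1129 = 1052 + 21764862 = 21765914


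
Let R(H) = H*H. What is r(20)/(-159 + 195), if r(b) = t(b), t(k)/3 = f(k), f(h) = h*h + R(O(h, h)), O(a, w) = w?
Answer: 200/3 ≈ 66.667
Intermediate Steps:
R(H) = H²
f(h) = 2*h² (f(h) = h*h + h² = h² + h² = 2*h²)
t(k) = 6*k² (t(k) = 3*(2*k²) = 6*k²)
r(b) = 6*b²
r(20)/(-159 + 195) = (6*20²)/(-159 + 195) = (6*400)/36 = 2400*(1/36) = 200/3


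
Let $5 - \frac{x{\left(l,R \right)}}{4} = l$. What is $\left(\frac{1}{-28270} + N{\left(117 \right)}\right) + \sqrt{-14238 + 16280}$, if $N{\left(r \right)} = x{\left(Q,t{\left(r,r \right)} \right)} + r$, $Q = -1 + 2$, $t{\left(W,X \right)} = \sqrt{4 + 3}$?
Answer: $\frac{3759909}{28270} + \sqrt{2042} \approx 178.19$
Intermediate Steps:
$t{\left(W,X \right)} = \sqrt{7}$
$Q = 1$
$x{\left(l,R \right)} = 20 - 4 l$
$N{\left(r \right)} = 16 + r$ ($N{\left(r \right)} = \left(20 - 4\right) + r = 16 + r$)
$\left(\frac{1}{-28270} + N{\left(117 \right)}\right) + \sqrt{-14238 + 16280} = \left(\frac{1}{-28270} + \left(16 + 117\right)\right) + \sqrt{-14238 + 16280} = \left(- \frac{1}{28270} + 133\right) + \sqrt{2042} = \frac{3759909}{28270} + \sqrt{2042}$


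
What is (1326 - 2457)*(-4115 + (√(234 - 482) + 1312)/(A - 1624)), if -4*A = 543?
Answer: 32765899023/7039 + 9048*I*√62/7039 ≈ 4.6549e+6 + 10.121*I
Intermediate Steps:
A = -543/4 (A = -¼*543 = -543/4 ≈ -135.75)
(1326 - 2457)*(-4115 + (√(234 - 482) + 1312)/(A - 1624)) = (1326 - 2457)*(-4115 + (√(234 - 482) + 1312)/(-543/4 - 1624)) = -1131*(-4115 + (√(-248) + 1312)/(-7039/4)) = -1131*(-4115 + (2*I*√62 + 1312)*(-4/7039)) = -1131*(-4115 + (1312 + 2*I*√62)*(-4/7039)) = -1131*(-4115 + (-5248/7039 - 8*I*√62/7039)) = -1131*(-28970733/7039 - 8*I*√62/7039) = 32765899023/7039 + 9048*I*√62/7039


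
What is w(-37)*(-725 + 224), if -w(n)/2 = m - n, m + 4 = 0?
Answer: 33066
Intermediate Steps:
m = -4 (m = -4 + 0 = -4)
w(n) = 8 + 2*n (w(n) = -2*(-4 - n) = 8 + 2*n)
w(-37)*(-725 + 224) = (8 + 2*(-37))*(-725 + 224) = (8 - 74)*(-501) = -66*(-501) = 33066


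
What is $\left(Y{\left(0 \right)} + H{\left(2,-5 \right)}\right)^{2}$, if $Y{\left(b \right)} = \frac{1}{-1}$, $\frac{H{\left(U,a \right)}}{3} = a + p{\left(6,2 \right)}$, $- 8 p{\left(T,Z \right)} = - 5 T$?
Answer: $\frac{361}{16} \approx 22.563$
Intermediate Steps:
$p{\left(T,Z \right)} = \frac{5 T}{8}$ ($p{\left(T,Z \right)} = - \frac{\left(-5\right) T}{8} = \frac{5 T}{8}$)
$H{\left(U,a \right)} = \frac{45}{4} + 3 a$ ($H{\left(U,a \right)} = 3 \left(a + \frac{5}{8} \cdot 6\right) = 3 \left(a + \frac{15}{4}\right) = 3 \left(\frac{15}{4} + a\right) = \frac{45}{4} + 3 a$)
$Y{\left(b \right)} = -1$
$\left(Y{\left(0 \right)} + H{\left(2,-5 \right)}\right)^{2} = \left(-1 + \left(\frac{45}{4} + 3 \left(-5\right)\right)\right)^{2} = \left(-1 + \left(\frac{45}{4} - 15\right)\right)^{2} = \left(-1 - \frac{15}{4}\right)^{2} = \left(- \frac{19}{4}\right)^{2} = \frac{361}{16}$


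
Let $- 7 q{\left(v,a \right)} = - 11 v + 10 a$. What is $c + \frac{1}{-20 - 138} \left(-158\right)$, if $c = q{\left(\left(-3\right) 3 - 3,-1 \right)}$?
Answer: $- \frac{115}{7} \approx -16.429$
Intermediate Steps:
$q{\left(v,a \right)} = - \frac{10 a}{7} + \frac{11 v}{7}$ ($q{\left(v,a \right)} = - \frac{- 11 v + 10 a}{7} = - \frac{10 a}{7} + \frac{11 v}{7}$)
$c = - \frac{122}{7}$ ($c = \left(- \frac{10}{7}\right) \left(-1\right) + \frac{11 \left(\left(-3\right) 3 - 3\right)}{7} = \frac{10}{7} + \frac{11 \left(-9 - 3\right)}{7} = \frac{10}{7} + \frac{11}{7} \left(-12\right) = \frac{10}{7} - \frac{132}{7} = - \frac{122}{7} \approx -17.429$)
$c + \frac{1}{-20 - 138} \left(-158\right) = - \frac{122}{7} + \frac{1}{-20 - 138} \left(-158\right) = - \frac{122}{7} + \frac{1}{-158} \left(-158\right) = - \frac{122}{7} - -1 = - \frac{122}{7} + 1 = - \frac{115}{7}$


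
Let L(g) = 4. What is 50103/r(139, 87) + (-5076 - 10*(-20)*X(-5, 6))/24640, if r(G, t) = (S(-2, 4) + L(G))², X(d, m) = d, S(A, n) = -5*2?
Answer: 1224523/880 ≈ 1391.5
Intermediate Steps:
S(A, n) = -10
r(G, t) = 36 (r(G, t) = (-10 + 4)² = (-6)² = 36)
50103/r(139, 87) + (-5076 - 10*(-20)*X(-5, 6))/24640 = 50103/36 + (-5076 - 10*(-20)*(-5))/24640 = 50103*(1/36) + (-5076 - (-200)*(-5))*(1/24640) = 5567/4 + (-5076 - 1*1000)*(1/24640) = 5567/4 + (-5076 - 1000)*(1/24640) = 5567/4 - 6076*1/24640 = 5567/4 - 217/880 = 1224523/880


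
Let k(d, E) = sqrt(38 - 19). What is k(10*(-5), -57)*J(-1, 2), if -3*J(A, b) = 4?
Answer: -4*sqrt(19)/3 ≈ -5.8119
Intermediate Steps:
J(A, b) = -4/3 (J(A, b) = -1/3*4 = -4/3)
k(d, E) = sqrt(19)
k(10*(-5), -57)*J(-1, 2) = sqrt(19)*(-4/3) = -4*sqrt(19)/3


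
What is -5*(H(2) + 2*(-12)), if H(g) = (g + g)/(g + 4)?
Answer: 350/3 ≈ 116.67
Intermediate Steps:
H(g) = 2*g/(4 + g) (H(g) = (2*g)/(4 + g) = 2*g/(4 + g))
-5*(H(2) + 2*(-12)) = -5*(2*2/(4 + 2) + 2*(-12)) = -5*(2*2/6 - 24) = -5*(2*2*(1/6) - 24) = -5*(2/3 - 24) = -5*(-70/3) = 350/3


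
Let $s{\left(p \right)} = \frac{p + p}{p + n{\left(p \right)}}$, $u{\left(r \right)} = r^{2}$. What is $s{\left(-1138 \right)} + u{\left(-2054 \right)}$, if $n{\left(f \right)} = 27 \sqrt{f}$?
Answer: $\frac{7876718448}{1867} + \frac{54 i \sqrt{1138}}{1867} \approx 4.2189 \cdot 10^{6} + 0.97571 i$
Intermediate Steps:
$s{\left(p \right)} = \frac{2 p}{p + 27 \sqrt{p}}$ ($s{\left(p \right)} = \frac{p + p}{p + 27 \sqrt{p}} = \frac{2 p}{p + 27 \sqrt{p}}$)
$s{\left(-1138 \right)} + u{\left(-2054 \right)} = 2 \left(-1138\right) \frac{1}{-1138 + 27 \sqrt{-1138}} + \left(-2054\right)^{2} = 2 \left(-1138\right) \frac{1}{-1138 + 27 i \sqrt{1138}} + 4218916 = - \frac{2276}{-1138 + 27 i \sqrt{1138}} + 4218916 = 4218916 - \frac{2276}{-1138 + 27 i \sqrt{1138}}$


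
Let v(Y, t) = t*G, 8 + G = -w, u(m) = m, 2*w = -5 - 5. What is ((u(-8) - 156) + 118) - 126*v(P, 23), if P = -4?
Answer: 8648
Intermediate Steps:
w = -5 (w = (-5 - 5)/2 = (½)*(-10) = -5)
G = -3 (G = -8 - 1*(-5) = -8 + 5 = -3)
v(Y, t) = -3*t (v(Y, t) = t*(-3) = -3*t)
((u(-8) - 156) + 118) - 126*v(P, 23) = ((-8 - 156) + 118) - (-378)*23 = (-164 + 118) - 126*(-69) = -46 + 8694 = 8648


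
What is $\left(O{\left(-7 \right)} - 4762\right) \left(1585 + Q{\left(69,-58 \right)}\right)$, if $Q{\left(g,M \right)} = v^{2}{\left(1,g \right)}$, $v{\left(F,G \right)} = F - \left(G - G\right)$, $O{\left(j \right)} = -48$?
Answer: $-7628660$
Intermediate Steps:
$v{\left(F,G \right)} = F$ ($v{\left(F,G \right)} = F - 0 = F + 0 = F$)
$Q{\left(g,M \right)} = 1$ ($Q{\left(g,M \right)} = 1^{2} = 1$)
$\left(O{\left(-7 \right)} - 4762\right) \left(1585 + Q{\left(69,-58 \right)}\right) = \left(-48 - 4762\right) \left(1585 + 1\right) = \left(-4810\right) 1586 = -7628660$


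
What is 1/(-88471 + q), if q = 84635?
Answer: -1/3836 ≈ -0.00026069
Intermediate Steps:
1/(-88471 + q) = 1/(-88471 + 84635) = 1/(-3836) = -1/3836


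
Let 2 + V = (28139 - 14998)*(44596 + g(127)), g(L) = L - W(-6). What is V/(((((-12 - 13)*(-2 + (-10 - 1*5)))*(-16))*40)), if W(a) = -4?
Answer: -117551501/54400 ≈ -2160.9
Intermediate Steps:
g(L) = 4 + L (g(L) = L - 1*(-4) = L + 4 = 4 + L)
V = 587757505 (V = -2 + (28139 - 14998)*(44596 + (4 + 127)) = -2 + 13141*(44596 + 131) = -2 + 13141*44727 = -2 + 587757507 = 587757505)
V/(((((-12 - 13)*(-2 + (-10 - 1*5)))*(-16))*40)) = 587757505/(((((-12 - 13)*(-2 + (-10 - 1*5)))*(-16))*40)) = 587757505/(((-25*(-2 + (-10 - 5))*(-16))*40)) = 587757505/(((-25*(-2 - 15)*(-16))*40)) = 587757505/(((-25*(-17)*(-16))*40)) = 587757505/(((425*(-16))*40)) = 587757505/((-6800*40)) = 587757505/(-272000) = 587757505*(-1/272000) = -117551501/54400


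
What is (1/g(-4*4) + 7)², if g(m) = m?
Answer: 12321/256 ≈ 48.129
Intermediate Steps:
(1/g(-4*4) + 7)² = (1/(-4*4) + 7)² = (1/(-16) + 7)² = (-1/16 + 7)² = (111/16)² = 12321/256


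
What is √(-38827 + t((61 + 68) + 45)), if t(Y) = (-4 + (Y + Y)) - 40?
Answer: I*√38523 ≈ 196.27*I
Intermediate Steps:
t(Y) = -44 + 2*Y (t(Y) = (-4 + 2*Y) - 40 = -44 + 2*Y)
√(-38827 + t((61 + 68) + 45)) = √(-38827 + (-44 + 2*((61 + 68) + 45))) = √(-38827 + (-44 + 2*(129 + 45))) = √(-38827 + (-44 + 2*174)) = √(-38827 + (-44 + 348)) = √(-38827 + 304) = √(-38523) = I*√38523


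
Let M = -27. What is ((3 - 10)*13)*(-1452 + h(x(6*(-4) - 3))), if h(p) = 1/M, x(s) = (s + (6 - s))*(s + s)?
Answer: 3567655/27 ≈ 1.3214e+5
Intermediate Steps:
x(s) = 12*s (x(s) = 6*(2*s) = 12*s)
h(p) = -1/27 (h(p) = 1/(-27) = -1/27)
((3 - 10)*13)*(-1452 + h(x(6*(-4) - 3))) = ((3 - 10)*13)*(-1452 - 1/27) = -7*13*(-39205/27) = -91*(-39205/27) = 3567655/27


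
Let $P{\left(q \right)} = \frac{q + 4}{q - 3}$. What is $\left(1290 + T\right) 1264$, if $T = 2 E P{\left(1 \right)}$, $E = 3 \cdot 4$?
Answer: $1554720$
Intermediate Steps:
$P{\left(q \right)} = \frac{4 + q}{-3 + q}$
$E = 12$
$T = -60$ ($T = 2 \cdot 12 \frac{4 + 1}{-3 + 1} = 24 \frac{1}{-2} \cdot 5 = 24 \left(\left(- \frac{1}{2}\right) 5\right) = 24 \left(- \frac{5}{2}\right) = -60$)
$\left(1290 + T\right) 1264 = \left(1290 - 60\right) 1264 = 1230 \cdot 1264 = 1554720$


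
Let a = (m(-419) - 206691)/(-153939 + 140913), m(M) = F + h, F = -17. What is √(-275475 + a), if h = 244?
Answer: I*√11684748230259/6513 ≈ 524.84*I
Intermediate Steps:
m(M) = 227 (m(M) = -17 + 244 = 227)
a = 103232/6513 (a = (227 - 206691)/(-153939 + 140913) = -206464/(-13026) = -206464*(-1/13026) = 103232/6513 ≈ 15.850)
√(-275475 + a) = √(-275475 + 103232/6513) = √(-1794065443/6513) = I*√11684748230259/6513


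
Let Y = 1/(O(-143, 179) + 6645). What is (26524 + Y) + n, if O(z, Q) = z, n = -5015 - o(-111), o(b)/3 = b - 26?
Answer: 142523841/6502 ≈ 21920.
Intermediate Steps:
o(b) = -78 + 3*b (o(b) = 3*(b - 26) = 3*(-26 + b) = -78 + 3*b)
n = -4604 (n = -5015 - (-78 + 3*(-111)) = -5015 - (-78 - 333) = -5015 - 1*(-411) = -5015 + 411 = -4604)
Y = 1/6502 (Y = 1/(-143 + 6645) = 1/6502 ≈ 0.00015380)
(26524 + Y) + n = (26524 + 1/6502) - 4604 = 172459049/6502 - 4604 = 142523841/6502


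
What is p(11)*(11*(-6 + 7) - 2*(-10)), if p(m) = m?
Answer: 341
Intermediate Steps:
p(11)*(11*(-6 + 7) - 2*(-10)) = 11*(11*(-6 + 7) - 2*(-10)) = 11*(11*1 + 20) = 11*(11 + 20) = 11*31 = 341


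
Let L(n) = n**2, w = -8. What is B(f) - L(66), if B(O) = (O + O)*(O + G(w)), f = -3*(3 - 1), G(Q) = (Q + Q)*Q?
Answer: -5820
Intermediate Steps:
G(Q) = 2*Q**2 (G(Q) = (2*Q)*Q = 2*Q**2)
f = -6 (f = -3*2 = -6)
B(O) = 2*O*(128 + O) (B(O) = (O + O)*(O + 2*(-8)**2) = (2*O)*(O + 2*64) = (2*O)*(O + 128) = (2*O)*(128 + O) = 2*O*(128 + O))
B(f) - L(66) = 2*(-6)*(128 - 6) - 1*66**2 = 2*(-6)*122 - 1*4356 = -1464 - 4356 = -5820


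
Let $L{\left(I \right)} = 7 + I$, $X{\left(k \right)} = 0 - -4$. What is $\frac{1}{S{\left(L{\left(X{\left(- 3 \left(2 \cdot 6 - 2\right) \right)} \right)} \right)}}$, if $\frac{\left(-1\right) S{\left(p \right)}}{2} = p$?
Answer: $- \frac{1}{22} \approx -0.045455$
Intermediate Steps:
$X{\left(k \right)} = 4$ ($X{\left(k \right)} = 0 + 4 = 4$)
$S{\left(p \right)} = - 2 p$
$\frac{1}{S{\left(L{\left(X{\left(- 3 \left(2 \cdot 6 - 2\right) \right)} \right)} \right)}} = \frac{1}{\left(-2\right) \left(7 + 4\right)} = \frac{1}{\left(-2\right) 11} = \frac{1}{-22} = - \frac{1}{22}$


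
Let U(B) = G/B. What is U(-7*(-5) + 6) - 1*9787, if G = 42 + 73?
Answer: -401152/41 ≈ -9784.2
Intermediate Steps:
G = 115
U(B) = 115/B
U(-7*(-5) + 6) - 1*9787 = 115/(-7*(-5) + 6) - 1*9787 = 115/(35 + 6) - 9787 = 115/41 - 9787 = -401152/41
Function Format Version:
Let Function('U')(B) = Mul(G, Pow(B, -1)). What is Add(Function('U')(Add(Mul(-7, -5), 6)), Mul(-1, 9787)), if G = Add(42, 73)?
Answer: Rational(-401152, 41) ≈ -9784.2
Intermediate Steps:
G = 115
Function('U')(B) = Mul(115, Pow(B, -1))
Add(Function('U')(Add(Mul(-7, -5), 6)), Mul(-1, 9787)) = Add(Mul(115, Pow(Add(Mul(-7, -5), 6), -1)), Mul(-1, 9787)) = Add(Mul(115, Pow(Add(35, 6), -1)), -9787) = Add(Mul(115, Pow(41, -1)), -9787) = Add(Mul(115, Rational(1, 41)), -9787) = Add(Rational(115, 41), -9787) = Rational(-401152, 41)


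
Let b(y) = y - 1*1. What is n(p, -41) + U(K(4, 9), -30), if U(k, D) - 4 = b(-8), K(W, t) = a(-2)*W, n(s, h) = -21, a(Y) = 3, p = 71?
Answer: -26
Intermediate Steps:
b(y) = -1 + y (b(y) = y - 1 = -1 + y)
K(W, t) = 3*W
U(k, D) = -5 (U(k, D) = 4 + (-1 - 8) = 4 - 9 = -5)
n(p, -41) + U(K(4, 9), -30) = -21 - 5 = -26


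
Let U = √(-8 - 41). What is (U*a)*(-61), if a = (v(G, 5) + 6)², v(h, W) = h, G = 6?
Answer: -61488*I ≈ -61488.0*I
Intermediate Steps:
a = 144 (a = (6 + 6)² = 12² = 144)
U = 7*I (U = √(-49) = 7*I ≈ 7.0*I)
(U*a)*(-61) = ((7*I)*144)*(-61) = (1008*I)*(-61) = -61488*I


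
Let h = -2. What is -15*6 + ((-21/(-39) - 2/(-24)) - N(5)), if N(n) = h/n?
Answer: -69403/780 ≈ -88.978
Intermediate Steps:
N(n) = -2/n
-15*6 + ((-21/(-39) - 2/(-24)) - N(5)) = -15*6 + ((-21/(-39) - 2/(-24)) - (-2)/5) = -90 + ((-21*(-1/39) - 2*(-1/24)) - (-2)/5) = -90 + ((7/13 + 1/12) - 1*(-⅖)) = -90 + (97/156 + ⅖) = -90 + 797/780 = -69403/780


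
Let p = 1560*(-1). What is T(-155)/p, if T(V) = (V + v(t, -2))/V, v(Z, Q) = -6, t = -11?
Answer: -161/241800 ≈ -0.00066584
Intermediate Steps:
p = -1560
T(V) = (-6 + V)/V (T(V) = (V - 6)/V = (-6 + V)/V)
T(-155)/p = ((-6 - 155)/(-155))/(-1560) = -1/155*(-161)*(-1/1560) = (161/155)*(-1/1560) = -161/241800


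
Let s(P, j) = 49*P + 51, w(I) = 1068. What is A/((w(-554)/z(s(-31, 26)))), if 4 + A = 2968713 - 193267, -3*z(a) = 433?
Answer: -600883193/1602 ≈ -3.7508e+5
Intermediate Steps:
s(P, j) = 51 + 49*P
z(a) = -433/3 (z(a) = -⅓*433 = -433/3)
A = 2775442 (A = -4 + (2968713 - 193267) = -4 + 2775446 = 2775442)
A/((w(-554)/z(s(-31, 26)))) = 2775442/((1068/(-433/3))) = 2775442/((1068*(-3/433))) = 2775442/(-3204/433) = 2775442*(-433/3204) = -600883193/1602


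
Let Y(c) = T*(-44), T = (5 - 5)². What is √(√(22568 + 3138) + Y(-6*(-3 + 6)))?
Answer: 25706^(¼) ≈ 12.662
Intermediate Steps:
T = 0 (T = 0² = 0)
Y(c) = 0 (Y(c) = 0*(-44) = 0)
√(√(22568 + 3138) + Y(-6*(-3 + 6))) = √(√(22568 + 3138) + 0) = √(√25706 + 0) = √(√25706) = 25706^(¼)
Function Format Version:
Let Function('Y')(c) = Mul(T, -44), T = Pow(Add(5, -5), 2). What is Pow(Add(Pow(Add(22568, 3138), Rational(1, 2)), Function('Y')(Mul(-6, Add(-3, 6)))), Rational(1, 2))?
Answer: Pow(25706, Rational(1, 4)) ≈ 12.662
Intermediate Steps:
T = 0 (T = Pow(0, 2) = 0)
Function('Y')(c) = 0 (Function('Y')(c) = Mul(0, -44) = 0)
Pow(Add(Pow(Add(22568, 3138), Rational(1, 2)), Function('Y')(Mul(-6, Add(-3, 6)))), Rational(1, 2)) = Pow(Add(Pow(Add(22568, 3138), Rational(1, 2)), 0), Rational(1, 2)) = Pow(Add(Pow(25706, Rational(1, 2)), 0), Rational(1, 2)) = Pow(Pow(25706, Rational(1, 2)), Rational(1, 2)) = Pow(25706, Rational(1, 4))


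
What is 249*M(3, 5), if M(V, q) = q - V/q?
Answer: 5478/5 ≈ 1095.6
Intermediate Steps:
M(V, q) = q - V/q
249*M(3, 5) = 249*(5 - 1*3/5) = 249*(5 - 1*3*⅕) = 249*(5 - ⅗) = 249*(22/5) = 5478/5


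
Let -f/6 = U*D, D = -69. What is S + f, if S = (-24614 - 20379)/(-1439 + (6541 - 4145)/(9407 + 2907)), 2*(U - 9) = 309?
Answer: 599915258426/8858725 ≈ 67720.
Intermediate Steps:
U = 327/2 (U = 9 + (½)*309 = 9 + 309/2 = 327/2 ≈ 163.50)
S = 277021901/8858725 (S = -44993/(-1439 + 2396/12314) = -44993/(-1439 + 2396*(1/12314)) = -44993/(-1439 + 1198/6157) = -44993/(-8858725/6157) = -44993*(-6157/8858725) = 277021901/8858725 ≈ 31.271)
f = 67689 (f = -981*(-69) = -6*(-22563/2) = 67689)
S + f = 277021901/8858725 + 67689 = 599915258426/8858725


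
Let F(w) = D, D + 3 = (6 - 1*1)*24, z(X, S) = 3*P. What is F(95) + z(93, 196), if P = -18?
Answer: 63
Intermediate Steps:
z(X, S) = -54 (z(X, S) = 3*(-18) = -54)
D = 117 (D = -3 + (6 - 1*1)*24 = -3 + (6 - 1)*24 = -3 + 5*24 = -3 + 120 = 117)
F(w) = 117
F(95) + z(93, 196) = 117 - 54 = 63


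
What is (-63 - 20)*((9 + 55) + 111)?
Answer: -14525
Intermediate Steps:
(-63 - 20)*((9 + 55) + 111) = -83*(64 + 111) = -83*175 = -14525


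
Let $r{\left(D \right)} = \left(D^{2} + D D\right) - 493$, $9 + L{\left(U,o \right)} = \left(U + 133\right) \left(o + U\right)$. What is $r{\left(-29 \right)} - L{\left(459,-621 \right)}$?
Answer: $97102$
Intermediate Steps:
$L{\left(U,o \right)} = -9 + \left(133 + U\right) \left(U + o\right)$ ($L{\left(U,o \right)} = -9 + \left(U + 133\right) \left(o + U\right) = -9 + \left(133 + U\right) \left(U + o\right)$)
$r{\left(D \right)} = -493 + 2 D^{2}$ ($r{\left(D \right)} = \left(D^{2} + D^{2}\right) - 493 = 2 D^{2} - 493 = -493 + 2 D^{2}$)
$r{\left(-29 \right)} - L{\left(459,-621 \right)} = \left(-493 + 2 \left(-29\right)^{2}\right) - \left(-9 + 459^{2} + 133 \cdot 459 + 133 \left(-621\right) + 459 \left(-621\right)\right) = \left(-493 + 2 \cdot 841\right) - \left(-9 + 210681 + 61047 - 82593 - 285039\right) = \left(-493 + 1682\right) - -95913 = 1189 + 95913 = 97102$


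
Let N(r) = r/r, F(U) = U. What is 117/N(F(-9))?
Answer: 117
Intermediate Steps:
N(r) = 1
117/N(F(-9)) = 117/1 = 117*1 = 117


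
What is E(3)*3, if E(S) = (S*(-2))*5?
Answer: -90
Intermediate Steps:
E(S) = -10*S (E(S) = -2*S*5 = -10*S)
E(3)*3 = -10*3*3 = -30*3 = -90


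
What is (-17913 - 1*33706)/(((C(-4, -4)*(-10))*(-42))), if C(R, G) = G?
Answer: 51619/1680 ≈ 30.726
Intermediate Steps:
(-17913 - 1*33706)/(((C(-4, -4)*(-10))*(-42))) = (-17913 - 1*33706)/((-4*(-10)*(-42))) = (-17913 - 33706)/((40*(-42))) = -51619/(-1680) = -51619*(-1/1680) = 51619/1680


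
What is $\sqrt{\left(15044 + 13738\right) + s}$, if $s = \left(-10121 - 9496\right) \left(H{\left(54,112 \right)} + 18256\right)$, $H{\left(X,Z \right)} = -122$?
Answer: $14 i \sqrt{1814826} \approx 18860.0 i$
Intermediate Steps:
$s = -355734678$ ($s = \left(-10121 - 9496\right) \left(-122 + 18256\right) = \left(-19617\right) 18134 = -355734678$)
$\sqrt{\left(15044 + 13738\right) + s} = \sqrt{\left(15044 + 13738\right) - 355734678} = \sqrt{28782 - 355734678} = \sqrt{-355705896} = 14 i \sqrt{1814826}$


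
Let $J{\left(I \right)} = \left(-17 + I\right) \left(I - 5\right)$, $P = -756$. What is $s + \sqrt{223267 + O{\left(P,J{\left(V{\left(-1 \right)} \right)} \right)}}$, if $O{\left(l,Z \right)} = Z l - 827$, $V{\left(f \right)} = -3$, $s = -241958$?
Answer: $-241958 + 2 \sqrt{25370} \approx -2.4164 \cdot 10^{5}$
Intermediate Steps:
$J{\left(I \right)} = \left(-17 + I\right) \left(-5 + I\right)$
$O{\left(l,Z \right)} = -827 + Z l$
$s + \sqrt{223267 + O{\left(P,J{\left(V{\left(-1 \right)} \right)} \right)}} = -241958 + \sqrt{223267 + \left(-827 + \left(85 + \left(-3\right)^{2} - -66\right) \left(-756\right)\right)} = -241958 + \sqrt{223267 + \left(-827 + \left(85 + 9 + 66\right) \left(-756\right)\right)} = -241958 + \sqrt{223267 + \left(-827 + 160 \left(-756\right)\right)} = -241958 + \sqrt{223267 - 121787} = -241958 + \sqrt{101480} = -241958 + 2 \sqrt{25370}$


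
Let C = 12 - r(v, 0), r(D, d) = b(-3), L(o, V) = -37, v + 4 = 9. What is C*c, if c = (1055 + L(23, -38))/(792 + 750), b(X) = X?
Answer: 2545/257 ≈ 9.9027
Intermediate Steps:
v = 5 (v = -4 + 9 = 5)
r(D, d) = -3
C = 15 (C = 12 - 1*(-3) = 12 + 3 = 15)
c = 509/771 (c = (1055 - 37)/(792 + 750) = 1018/1542 = 1018*(1/1542) = 509/771 ≈ 0.66018)
C*c = 15*(509/771) = 2545/257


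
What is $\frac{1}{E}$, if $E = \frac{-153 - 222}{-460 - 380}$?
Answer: $\frac{56}{25} \approx 2.24$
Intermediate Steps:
$E = \frac{25}{56}$ ($E = - \frac{375}{-840} = \left(-375\right) \left(- \frac{1}{840}\right) = \frac{25}{56} \approx 0.44643$)
$\frac{1}{E} = \frac{1}{\frac{25}{56}} = \frac{56}{25}$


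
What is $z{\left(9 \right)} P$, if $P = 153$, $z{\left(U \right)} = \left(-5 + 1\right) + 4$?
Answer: $0$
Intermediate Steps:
$z{\left(U \right)} = 0$ ($z{\left(U \right)} = -4 + 4 = 0$)
$z{\left(9 \right)} P = 0 \cdot 153 = 0$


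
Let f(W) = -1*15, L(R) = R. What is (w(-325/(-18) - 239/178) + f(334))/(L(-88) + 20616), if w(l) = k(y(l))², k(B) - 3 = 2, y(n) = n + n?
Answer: 5/10264 ≈ 0.00048714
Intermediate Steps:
y(n) = 2*n
k(B) = 5 (k(B) = 3 + 2 = 5)
w(l) = 25 (w(l) = 5² = 25)
f(W) = -15
(w(-325/(-18) - 239/178) + f(334))/(L(-88) + 20616) = (25 - 15)/(-88 + 20616) = 10/20528 = 10*(1/20528) = 5/10264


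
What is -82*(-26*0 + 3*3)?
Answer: -738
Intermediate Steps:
-82*(-26*0 + 3*3) = -82*(0 + 9) = -82*9 = -738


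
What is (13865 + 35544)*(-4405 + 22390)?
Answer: 888620865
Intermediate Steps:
(13865 + 35544)*(-4405 + 22390) = 49409*17985 = 888620865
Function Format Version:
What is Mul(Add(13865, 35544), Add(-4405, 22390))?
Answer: 888620865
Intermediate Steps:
Mul(Add(13865, 35544), Add(-4405, 22390)) = Mul(49409, 17985) = 888620865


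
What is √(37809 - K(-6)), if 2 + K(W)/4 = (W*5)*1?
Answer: √37937 ≈ 194.77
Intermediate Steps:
K(W) = -8 + 20*W (K(W) = -8 + 4*((W*5)*1) = -8 + 4*((5*W)*1) = -8 + 4*(5*W) = -8 + 20*W)
√(37809 - K(-6)) = √(37809 - (-8 + 20*(-6))) = √(37809 - (-8 - 120)) = √(37809 - 1*(-128)) = √(37809 + 128) = √37937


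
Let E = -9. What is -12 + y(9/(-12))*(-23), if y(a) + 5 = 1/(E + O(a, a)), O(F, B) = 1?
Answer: 847/8 ≈ 105.88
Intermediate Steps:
y(a) = -41/8 (y(a) = -5 + 1/(-9 + 1) = -5 + 1/(-8) = -5 - ⅛ = -41/8)
-12 + y(9/(-12))*(-23) = -12 - 41/8*(-23) = -12 + 943/8 = 847/8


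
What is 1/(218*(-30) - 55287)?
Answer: -1/61827 ≈ -1.6174e-5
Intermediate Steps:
1/(218*(-30) - 55287) = 1/(-6540 - 55287) = 1/(-61827) = -1/61827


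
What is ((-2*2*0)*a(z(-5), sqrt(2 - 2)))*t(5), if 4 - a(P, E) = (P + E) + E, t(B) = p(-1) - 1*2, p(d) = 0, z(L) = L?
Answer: 0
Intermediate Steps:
t(B) = -2 (t(B) = 0 - 1*2 = 0 - 2 = -2)
a(P, E) = 4 - P - 2*E (a(P, E) = 4 - ((P + E) + E) = 4 - ((E + P) + E) = 4 - (P + 2*E) = 4 + (-P - 2*E) = 4 - P - 2*E)
((-2*2*0)*a(z(-5), sqrt(2 - 2)))*t(5) = ((-2*2*0)*(4 - 1*(-5) - 2*sqrt(2 - 2)))*(-2) = ((-4*0)*(4 + 5 - 2*sqrt(0)))*(-2) = (0*(4 + 5 - 2*0))*(-2) = (0*(4 + 5 + 0))*(-2) = (0*9)*(-2) = 0*(-2) = 0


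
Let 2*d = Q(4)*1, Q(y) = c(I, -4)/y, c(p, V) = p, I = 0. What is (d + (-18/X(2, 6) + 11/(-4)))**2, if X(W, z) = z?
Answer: 529/16 ≈ 33.063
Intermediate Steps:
Q(y) = 0 (Q(y) = 0/y = 0)
d = 0 (d = (0*1)/2 = (1/2)*0 = 0)
(d + (-18/X(2, 6) + 11/(-4)))**2 = (0 + (-18/6 + 11/(-4)))**2 = (0 + (-18*1/6 + 11*(-1/4)))**2 = (0 + (-3 - 11/4))**2 = (0 - 23/4)**2 = (-23/4)**2 = 529/16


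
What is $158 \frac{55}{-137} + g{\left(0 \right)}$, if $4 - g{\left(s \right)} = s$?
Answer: $- \frac{8142}{137} \approx -59.431$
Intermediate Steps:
$g{\left(s \right)} = 4 - s$
$158 \frac{55}{-137} + g{\left(0 \right)} = 158 \frac{55}{-137} + \left(4 - 0\right) = 158 \cdot 55 \left(- \frac{1}{137}\right) + \left(4 + 0\right) = 158 \left(- \frac{55}{137}\right) + 4 = - \frac{8690}{137} + 4 = - \frac{8142}{137}$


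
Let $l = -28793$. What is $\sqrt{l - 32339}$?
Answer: $2 i \sqrt{15283} \approx 247.25 i$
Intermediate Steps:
$\sqrt{l - 32339} = \sqrt{-28793 - 32339} = \sqrt{-61132} = 2 i \sqrt{15283}$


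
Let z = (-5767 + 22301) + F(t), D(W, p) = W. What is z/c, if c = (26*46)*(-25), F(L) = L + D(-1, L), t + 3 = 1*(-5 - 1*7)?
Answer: -8259/14950 ≈ -0.55244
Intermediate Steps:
t = -15 (t = -3 + 1*(-5 - 1*7) = -3 + 1*(-5 - 7) = -3 + 1*(-12) = -3 - 12 = -15)
F(L) = -1 + L (F(L) = L - 1 = -1 + L)
c = -29900 (c = 1196*(-25) = -29900)
z = 16518 (z = (-5767 + 22301) + (-1 - 15) = 16534 - 16 = 16518)
z/c = 16518/(-29900) = 16518*(-1/29900) = -8259/14950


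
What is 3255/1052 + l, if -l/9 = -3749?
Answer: 35498787/1052 ≈ 33744.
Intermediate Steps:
l = 33741 (l = -9*(-3749) = 33741)
3255/1052 + l = 3255/1052 + 33741 = 35498787/1052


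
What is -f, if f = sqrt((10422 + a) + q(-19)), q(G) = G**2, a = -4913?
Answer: -sqrt(5870) ≈ -76.616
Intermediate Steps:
f = sqrt(5870) (f = sqrt((10422 - 4913) + (-19)**2) = sqrt(5509 + 361) = sqrt(5870) ≈ 76.616)
-f = -sqrt(5870)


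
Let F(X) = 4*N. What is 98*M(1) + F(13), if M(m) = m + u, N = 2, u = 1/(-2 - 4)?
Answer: 269/3 ≈ 89.667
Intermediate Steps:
u = -⅙ (u = 1/(-6) = -⅙ ≈ -0.16667)
F(X) = 8 (F(X) = 4*2 = 8)
M(m) = -⅙ + m (M(m) = m - ⅙ = -⅙ + m)
98*M(1) + F(13) = 98*(-⅙ + 1) + 8 = 98*(⅚) + 8 = 245/3 + 8 = 269/3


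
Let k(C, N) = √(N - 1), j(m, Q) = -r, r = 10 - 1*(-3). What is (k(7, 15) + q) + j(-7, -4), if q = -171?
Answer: -184 + √14 ≈ -180.26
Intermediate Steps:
r = 13 (r = 10 + 3 = 13)
j(m, Q) = -13 (j(m, Q) = -1*13 = -13)
k(C, N) = √(-1 + N)
(k(7, 15) + q) + j(-7, -4) = (√(-1 + 15) - 171) - 13 = (√14 - 171) - 13 = (-171 + √14) - 13 = -184 + √14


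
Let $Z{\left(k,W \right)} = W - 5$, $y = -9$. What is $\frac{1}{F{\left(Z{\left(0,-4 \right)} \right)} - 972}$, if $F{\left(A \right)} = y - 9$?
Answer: $- \frac{1}{990} \approx -0.0010101$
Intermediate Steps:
$Z{\left(k,W \right)} = -5 + W$ ($Z{\left(k,W \right)} = W - 5 = -5 + W$)
$F{\left(A \right)} = -18$ ($F{\left(A \right)} = -9 - 9 = -18$)
$\frac{1}{F{\left(Z{\left(0,-4 \right)} \right)} - 972} = \frac{1}{-18 - 972} = \frac{1}{-990} = - \frac{1}{990}$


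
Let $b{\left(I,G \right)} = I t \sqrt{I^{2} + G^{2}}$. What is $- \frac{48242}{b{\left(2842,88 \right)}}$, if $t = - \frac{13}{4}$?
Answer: $\frac{48242 \sqrt{2021177}}{37337202721} \approx 0.0018369$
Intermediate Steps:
$t = - \frac{13}{4}$ ($t = \left(-13\right) \frac{1}{4} = - \frac{13}{4} \approx -3.25$)
$b{\left(I,G \right)} = - \frac{13 I \sqrt{G^{2} + I^{2}}}{4}$ ($b{\left(I,G \right)} = I \left(- \frac{13}{4}\right) \sqrt{I^{2} + G^{2}} = - \frac{13 I}{4} \sqrt{G^{2} + I^{2}} = - \frac{13 I \sqrt{G^{2} + I^{2}}}{4}$)
$- \frac{48242}{b{\left(2842,88 \right)}} = - \frac{48242}{\left(- \frac{13}{4}\right) 2842 \sqrt{88^{2} + 2842^{2}}} = - \frac{48242}{\left(- \frac{13}{4}\right) 2842 \sqrt{7744 + 8076964}} = - \frac{48242}{\left(- \frac{13}{4}\right) 2842 \sqrt{8084708}} = - \frac{48242}{\left(- \frac{13}{4}\right) 2842 \cdot 2 \sqrt{2021177}} = - \frac{48242}{\left(-18473\right) \sqrt{2021177}} = - 48242 \left(- \frac{\sqrt{2021177}}{37337202721}\right) = \frac{48242 \sqrt{2021177}}{37337202721}$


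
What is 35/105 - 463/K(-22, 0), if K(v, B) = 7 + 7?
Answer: -1375/42 ≈ -32.738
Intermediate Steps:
K(v, B) = 14
35/105 - 463/K(-22, 0) = 35/105 - 463/14 = 35*(1/105) - 463*1/14 = ⅓ - 463/14 = -1375/42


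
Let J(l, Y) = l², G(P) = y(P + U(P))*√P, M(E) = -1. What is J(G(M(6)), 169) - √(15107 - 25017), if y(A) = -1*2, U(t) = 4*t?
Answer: -4 - I*√9910 ≈ -4.0 - 99.549*I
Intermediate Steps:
y(A) = -2
G(P) = -2*√P
J(G(M(6)), 169) - √(15107 - 25017) = (-2*I)² - √(15107 - 25017) = (-2*I)² - √(-9910) = -4 - I*√9910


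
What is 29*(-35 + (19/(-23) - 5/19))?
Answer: -457359/437 ≈ -1046.6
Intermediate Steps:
29*(-35 + (19/(-23) - 5/19)) = 29*(-35 + (19*(-1/23) - 5*1/19)) = 29*(-35 + (-19/23 - 5/19)) = 29*(-35 - 476/437) = 29*(-15771/437) = -457359/437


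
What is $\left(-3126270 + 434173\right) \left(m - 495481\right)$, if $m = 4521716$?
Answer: $-10839015164795$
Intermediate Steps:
$\left(-3126270 + 434173\right) \left(m - 495481\right) = \left(-3126270 + 434173\right) \left(4521716 - 495481\right) = \left(-2692097\right) 4026235 = -10839015164795$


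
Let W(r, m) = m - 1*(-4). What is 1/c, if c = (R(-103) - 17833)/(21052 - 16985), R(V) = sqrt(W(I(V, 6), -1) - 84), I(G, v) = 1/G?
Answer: -72526811/318015970 - 36603*I/318015970 ≈ -0.22806 - 0.0001151*I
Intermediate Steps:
W(r, m) = 4 + m (W(r, m) = m + 4 = 4 + m)
R(V) = 9*I (R(V) = sqrt((4 - 1) - 84) = sqrt(3 - 84) = sqrt(-81) = 9*I)
c = -17833/4067 + 9*I/4067 (c = (9*I - 17833)/(21052 - 16985) = (-17833 + 9*I)/4067 = (-17833 + 9*I)*(1/4067) = -17833/4067 + 9*I/4067 ≈ -4.3848 + 0.0022129*I)
1/c = 1/(-17833/4067 + 9*I/4067) = 16540489*(-17833/4067 - 9*I/4067)/318015970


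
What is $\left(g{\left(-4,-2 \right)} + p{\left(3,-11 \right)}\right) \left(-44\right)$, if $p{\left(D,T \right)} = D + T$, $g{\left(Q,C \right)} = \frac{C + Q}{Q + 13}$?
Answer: $\frac{1144}{3} \approx 381.33$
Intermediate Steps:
$g{\left(Q,C \right)} = \frac{C + Q}{13 + Q}$
$\left(g{\left(-4,-2 \right)} + p{\left(3,-11 \right)}\right) \left(-44\right) = \left(\frac{-2 - 4}{13 - 4} + \left(3 - 11\right)\right) \left(-44\right) = \left(\frac{1}{9} \left(-6\right) - 8\right) \left(-44\right) = \left(- \frac{2}{3} - 8\right) \left(-44\right) = \left(- \frac{26}{3}\right) \left(-44\right) = \frac{1144}{3}$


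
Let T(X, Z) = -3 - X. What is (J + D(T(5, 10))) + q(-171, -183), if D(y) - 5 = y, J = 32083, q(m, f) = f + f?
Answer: 31714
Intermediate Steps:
q(m, f) = 2*f
D(y) = 5 + y
(J + D(T(5, 10))) + q(-171, -183) = (32083 + (5 + (-3 - 1*5))) + 2*(-183) = (32083 + (5 + (-3 - 5))) - 366 = (32083 + (5 - 8)) - 366 = (32083 - 3) - 366 = 32080 - 366 = 31714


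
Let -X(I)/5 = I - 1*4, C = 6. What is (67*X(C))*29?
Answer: -19430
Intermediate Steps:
X(I) = 20 - 5*I (X(I) = -5*(I - 1*4) = -5*(I - 4) = -5*(-4 + I) = 20 - 5*I)
(67*X(C))*29 = (67*(20 - 5*6))*29 = (67*(20 - 30))*29 = (67*(-10))*29 = -670*29 = -19430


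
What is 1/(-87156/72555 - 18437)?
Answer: -24185/445927897 ≈ -5.4235e-5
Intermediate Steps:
1/(-87156/72555 - 18437) = 1/(-87156*1/72555 - 18437) = 1/(-29052/24185 - 18437) = 1/(-445927897/24185) = -24185/445927897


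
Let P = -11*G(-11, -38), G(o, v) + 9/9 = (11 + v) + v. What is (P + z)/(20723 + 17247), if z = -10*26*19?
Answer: -2107/18985 ≈ -0.11098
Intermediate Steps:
G(o, v) = 10 + 2*v (G(o, v) = -1 + ((11 + v) + v) = -1 + (11 + 2*v) = 10 + 2*v)
z = -4940 (z = -260*19 = -4940)
P = 726 (P = -11*(10 + 2*(-38)) = -11*(10 - 76) = -11*(-66) = 726)
(P + z)/(20723 + 17247) = (726 - 4940)/(20723 + 17247) = -4214/37970 = -4214*1/37970 = -2107/18985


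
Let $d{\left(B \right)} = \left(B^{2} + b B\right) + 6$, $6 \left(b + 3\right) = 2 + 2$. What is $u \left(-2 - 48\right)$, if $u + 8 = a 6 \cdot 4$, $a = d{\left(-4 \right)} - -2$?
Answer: $-39600$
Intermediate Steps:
$b = - \frac{7}{3}$ ($b = -3 + \frac{2 + 2}{6} = -3 + \frac{1}{6} \cdot 4 = -3 + \frac{2}{3} = - \frac{7}{3} \approx -2.3333$)
$d{\left(B \right)} = 6 + B^{2} - \frac{7 B}{3}$ ($d{\left(B \right)} = \left(B^{2} - \frac{7 B}{3}\right) + 6 = 6 + B^{2} - \frac{7 B}{3}$)
$a = \frac{100}{3}$ ($a = \left(6 + \left(-4\right)^{2} - - \frac{28}{3}\right) - -2 = \left(6 + 16 + \frac{28}{3}\right) + 2 = \frac{94}{3} + 2 = \frac{100}{3} \approx 33.333$)
$u = 792$ ($u = -8 + \frac{100}{3} \cdot 6 \cdot 4 = -8 + 200 \cdot 4 = -8 + 800 = 792$)
$u \left(-2 - 48\right) = 792 \left(-2 - 48\right) = 792 \left(-50\right) = -39600$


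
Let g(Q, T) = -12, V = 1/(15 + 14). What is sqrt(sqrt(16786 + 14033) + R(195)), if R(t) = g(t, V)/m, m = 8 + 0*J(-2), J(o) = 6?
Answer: sqrt(-6 + 4*sqrt(30819))/2 ≈ 13.193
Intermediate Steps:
V = 1/29 ≈ 0.034483
m = 8 (m = 8 + 0*6 = 8 + 0 = 8)
R(t) = -3/2 (R(t) = -12/8 = -12*1/8 = -3/2)
sqrt(sqrt(16786 + 14033) + R(195)) = sqrt(sqrt(16786 + 14033) - 3/2) = sqrt(sqrt(30819) - 3/2) = sqrt(-3/2 + sqrt(30819))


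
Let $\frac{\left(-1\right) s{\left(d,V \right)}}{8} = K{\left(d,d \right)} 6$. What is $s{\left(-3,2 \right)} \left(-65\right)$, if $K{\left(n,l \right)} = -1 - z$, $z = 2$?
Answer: $-9360$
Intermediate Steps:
$K{\left(n,l \right)} = -3$ ($K{\left(n,l \right)} = -1 - 2 = -3$)
$s{\left(d,V \right)} = 144$ ($s{\left(d,V \right)} = - 8 \left(\left(-3\right) 6\right) = \left(-8\right) \left(-18\right) = 144$)
$s{\left(-3,2 \right)} \left(-65\right) = 144 \left(-65\right) = -9360$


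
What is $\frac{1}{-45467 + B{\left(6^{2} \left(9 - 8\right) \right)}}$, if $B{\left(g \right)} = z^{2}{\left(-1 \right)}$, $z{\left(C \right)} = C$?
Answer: $- \frac{1}{45466} \approx -2.1994 \cdot 10^{-5}$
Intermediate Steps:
$B{\left(g \right)} = 1$ ($B{\left(g \right)} = \left(-1\right)^{2} = 1$)
$\frac{1}{-45467 + B{\left(6^{2} \left(9 - 8\right) \right)}} = \frac{1}{-45467 + 1} = \frac{1}{-45466} = - \frac{1}{45466}$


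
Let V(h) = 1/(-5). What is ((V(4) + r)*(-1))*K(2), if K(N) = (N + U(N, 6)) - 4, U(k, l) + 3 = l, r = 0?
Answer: ⅕ ≈ 0.20000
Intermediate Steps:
U(k, l) = -3 + l
K(N) = -1 + N (K(N) = (N + (-3 + 6)) - 4 = (N + 3) - 4 = (3 + N) - 4 = -1 + N)
V(h) = -⅕
((V(4) + r)*(-1))*K(2) = ((-⅕ + 0)*(-1))*(-1 + 2) = -⅕*(-1)*1 = (⅕)*1 = ⅕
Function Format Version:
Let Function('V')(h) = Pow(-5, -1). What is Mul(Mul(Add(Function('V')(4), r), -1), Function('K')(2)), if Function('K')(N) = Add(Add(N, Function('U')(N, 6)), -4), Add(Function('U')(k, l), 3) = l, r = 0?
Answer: Rational(1, 5) ≈ 0.20000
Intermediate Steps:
Function('U')(k, l) = Add(-3, l)
Function('K')(N) = Add(-1, N) (Function('K')(N) = Add(Add(N, Add(-3, 6)), -4) = Add(Add(N, 3), -4) = Add(Add(3, N), -4) = Add(-1, N))
Function('V')(h) = Rational(-1, 5)
Mul(Mul(Add(Function('V')(4), r), -1), Function('K')(2)) = Mul(Mul(Add(Rational(-1, 5), 0), -1), Add(-1, 2)) = Mul(Mul(Rational(-1, 5), -1), 1) = Mul(Rational(1, 5), 1) = Rational(1, 5)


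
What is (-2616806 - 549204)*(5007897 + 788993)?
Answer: -18353011708900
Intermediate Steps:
(-2616806 - 549204)*(5007897 + 788993) = -3166010*5796890 = -18353011708900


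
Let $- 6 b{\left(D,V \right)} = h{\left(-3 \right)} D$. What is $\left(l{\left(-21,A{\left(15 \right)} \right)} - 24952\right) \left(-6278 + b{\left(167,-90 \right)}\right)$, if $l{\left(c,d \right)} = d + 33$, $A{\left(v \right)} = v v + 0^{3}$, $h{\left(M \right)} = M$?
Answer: $152966983$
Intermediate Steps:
$A{\left(v \right)} = v^{2}$ ($A{\left(v \right)} = v^{2} + 0 = v^{2}$)
$b{\left(D,V \right)} = \frac{D}{2}$ ($b{\left(D,V \right)} = - \frac{\left(-3\right) D}{6} = \frac{D}{2}$)
$l{\left(c,d \right)} = 33 + d$
$\left(l{\left(-21,A{\left(15 \right)} \right)} - 24952\right) \left(-6278 + b{\left(167,-90 \right)}\right) = \left(\left(33 + 15^{2}\right) - 24952\right) \left(-6278 + \frac{1}{2} \cdot 167\right) = \left(\left(33 + 225\right) - 24952\right) \left(-6278 + \frac{167}{2}\right) = \left(258 - 24952\right) \left(- \frac{12389}{2}\right) = \left(-24694\right) \left(- \frac{12389}{2}\right) = 152966983$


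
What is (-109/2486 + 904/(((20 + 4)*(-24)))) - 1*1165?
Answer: -104407223/89496 ≈ -1166.6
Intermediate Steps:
(-109/2486 + 904/(((20 + 4)*(-24)))) - 1*1165 = (-109*1/2486 + 904/((24*(-24)))) - 1165 = (-109/2486 + 904/(-576)) - 1165 = (-109/2486 + 904*(-1/576)) - 1165 = (-109/2486 - 113/72) - 1165 = -144383/89496 - 1165 = -104407223/89496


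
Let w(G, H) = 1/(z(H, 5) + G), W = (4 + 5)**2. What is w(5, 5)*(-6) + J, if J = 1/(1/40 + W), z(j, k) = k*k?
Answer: -3041/16205 ≈ -0.18766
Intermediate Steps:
z(j, k) = k**2
W = 81 (W = 9**2 = 81)
J = 40/3241 (J = 1/(1/40 + 81) = 1/(3241/40) = 40/3241 ≈ 0.012342)
w(G, H) = 1/(25 + G) (w(G, H) = 1/(5**2 + G) = 1/(25 + G))
w(5, 5)*(-6) + J = -6/(25 + 5) + 40/3241 = -6/30 + 40/3241 = (1/30)*(-6) + 40/3241 = -1/5 + 40/3241 = -3041/16205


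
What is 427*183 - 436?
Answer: 77705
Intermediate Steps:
427*183 - 436 = 78141 - 436 = 77705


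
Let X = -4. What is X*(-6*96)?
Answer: 2304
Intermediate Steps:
X*(-6*96) = -(-24)*96 = -4*(-576) = 2304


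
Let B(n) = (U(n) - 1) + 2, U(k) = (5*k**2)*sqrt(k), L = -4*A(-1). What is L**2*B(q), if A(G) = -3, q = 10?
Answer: 144 + 72000*sqrt(10) ≈ 2.2783e+5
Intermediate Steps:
L = 12 (L = -4*(-3) = 12)
U(k) = 5*k**(5/2)
B(n) = 1 + 5*n**(5/2) (B(n) = (5*n**(5/2) - 1) + 2 = (-1 + 5*n**(5/2)) + 2 = 1 + 5*n**(5/2))
L**2*B(q) = 12**2*(1 + 5*10**(5/2)) = 144*(1 + 5*(100*sqrt(10))) = 144*(1 + 500*sqrt(10)) = 144 + 72000*sqrt(10)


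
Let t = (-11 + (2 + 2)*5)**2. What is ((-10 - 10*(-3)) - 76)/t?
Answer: -56/81 ≈ -0.69136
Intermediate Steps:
t = 81 (t = (-11 + 4*5)**2 = (-11 + 20)**2 = 9**2 = 81)
((-10 - 10*(-3)) - 76)/t = ((-10 - 10*(-3)) - 76)/81 = ((-10 + 30) - 76)*(1/81) = (20 - 76)*(1/81) = -56*1/81 = -56/81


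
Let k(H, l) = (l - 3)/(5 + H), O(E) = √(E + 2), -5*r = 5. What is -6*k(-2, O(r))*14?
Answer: 56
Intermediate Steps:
r = -1 (r = -⅕*5 = -1)
O(E) = √(2 + E)
k(H, l) = (-3 + l)/(5 + H)
-6*k(-2, O(r))*14 = -6*(-3 + √(2 - 1))/(5 - 2)*14 = -6*(-3 + √1)/3*14 = -2*(-3 + 1)*14 = -2*(-2)*14 = -6*(-⅔)*14 = 4*14 = 56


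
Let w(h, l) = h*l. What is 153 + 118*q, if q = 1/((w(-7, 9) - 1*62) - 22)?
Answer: 22373/147 ≈ 152.20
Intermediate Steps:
q = -1/147 (q = 1/((-7*9 - 1*62) - 22) = 1/((-63 - 62) - 22) = 1/(-125 - 22) = 1/(-147) = -1/147 ≈ -0.0068027)
153 + 118*q = 153 + 118*(-1/147) = 153 - 118/147 = 22373/147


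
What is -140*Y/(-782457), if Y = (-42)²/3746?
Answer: 41160/488513987 ≈ 8.4255e-5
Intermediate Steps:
Y = 882/1873 (Y = 1764*(1/3746) = 882/1873 ≈ 0.47090)
-140*Y/(-782457) = -140*882/1873/(-782457) = -123480/1873*(-1/782457) = 41160/488513987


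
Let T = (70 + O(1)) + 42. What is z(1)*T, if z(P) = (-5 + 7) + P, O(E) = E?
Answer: 339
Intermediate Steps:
z(P) = 2 + P
T = 113 (T = (70 + 1) + 42 = 71 + 42 = 113)
z(1)*T = (2 + 1)*113 = 3*113 = 339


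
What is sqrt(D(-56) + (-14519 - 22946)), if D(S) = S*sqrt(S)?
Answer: sqrt(-37465 - 112*I*sqrt(14)) ≈ 1.083 - 193.56*I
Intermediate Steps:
D(S) = S**(3/2)
sqrt(D(-56) + (-14519 - 22946)) = sqrt((-56)**(3/2) + (-14519 - 22946)) = sqrt(-112*I*sqrt(14) - 37465) = sqrt(-37465 - 112*I*sqrt(14))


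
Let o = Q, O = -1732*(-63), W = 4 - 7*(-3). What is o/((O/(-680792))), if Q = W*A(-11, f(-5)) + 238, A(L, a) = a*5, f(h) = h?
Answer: 1045502/433 ≈ 2414.6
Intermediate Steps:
W = 25 (W = 4 + 21 = 25)
O = 109116
A(L, a) = 5*a
Q = -387 (Q = 25*(5*(-5)) + 238 = 25*(-25) + 238 = -625 + 238 = -387)
o = -387
o/((O/(-680792))) = -387/(109116/(-680792)) = -387/(109116*(-1/680792)) = -387/(-3897/24314) = -387*(-24314/3897) = 1045502/433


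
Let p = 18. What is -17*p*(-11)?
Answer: 3366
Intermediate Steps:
-17*p*(-11) = -17*18*(-11) = -306*(-11) = 3366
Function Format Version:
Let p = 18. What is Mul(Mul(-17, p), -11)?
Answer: 3366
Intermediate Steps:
Mul(Mul(-17, p), -11) = Mul(Mul(-17, 18), -11) = Mul(-306, -11) = 3366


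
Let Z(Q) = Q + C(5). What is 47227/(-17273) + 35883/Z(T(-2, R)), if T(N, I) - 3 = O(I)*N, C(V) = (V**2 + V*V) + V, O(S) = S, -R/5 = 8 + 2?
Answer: 612345193/2729134 ≈ 224.37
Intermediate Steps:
R = -50 (R = -5*(8 + 2) = -5*10 = -50)
C(V) = V + 2*V**2 (C(V) = (V**2 + V**2) + V = 2*V**2 + V = V + 2*V**2)
T(N, I) = 3 + I*N
Z(Q) = 55 + Q (Z(Q) = Q + 5*(1 + 2*5) = Q + 5*(1 + 10) = Q + 5*11 = Q + 55 = 55 + Q)
47227/(-17273) + 35883/Z(T(-2, R)) = 47227/(-17273) + 35883/(55 + (3 - 50*(-2))) = 47227*(-1/17273) + 35883/(55 + (3 + 100)) = -47227/17273 + 35883/(55 + 103) = -47227/17273 + 35883/158 = 612345193/2729134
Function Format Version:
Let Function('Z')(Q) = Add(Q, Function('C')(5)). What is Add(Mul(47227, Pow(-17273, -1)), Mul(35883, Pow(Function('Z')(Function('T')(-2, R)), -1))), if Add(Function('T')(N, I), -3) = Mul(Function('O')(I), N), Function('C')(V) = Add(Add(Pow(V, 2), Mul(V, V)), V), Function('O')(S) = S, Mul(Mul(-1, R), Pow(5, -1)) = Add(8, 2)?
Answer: Rational(612345193, 2729134) ≈ 224.37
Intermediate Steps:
R = -50 (R = Mul(-5, Add(8, 2)) = Mul(-5, 10) = -50)
Function('C')(V) = Add(V, Mul(2, Pow(V, 2))) (Function('C')(V) = Add(Add(Pow(V, 2), Pow(V, 2)), V) = Add(Mul(2, Pow(V, 2)), V) = Add(V, Mul(2, Pow(V, 2))))
Function('T')(N, I) = Add(3, Mul(I, N))
Function('Z')(Q) = Add(55, Q) (Function('Z')(Q) = Add(Q, Mul(5, Add(1, Mul(2, 5)))) = Add(Q, Mul(5, Add(1, 10))) = Add(Q, Mul(5, 11)) = Add(Q, 55) = Add(55, Q))
Add(Mul(47227, Pow(-17273, -1)), Mul(35883, Pow(Function('Z')(Function('T')(-2, R)), -1))) = Add(Mul(47227, Pow(-17273, -1)), Mul(35883, Pow(Add(55, Add(3, Mul(-50, -2))), -1))) = Add(Mul(47227, Rational(-1, 17273)), Mul(35883, Pow(Add(55, Add(3, 100)), -1))) = Add(Rational(-47227, 17273), Mul(35883, Pow(Add(55, 103), -1))) = Add(Rational(-47227, 17273), Mul(35883, Pow(158, -1))) = Add(Rational(-47227, 17273), Mul(35883, Rational(1, 158))) = Add(Rational(-47227, 17273), Rational(35883, 158)) = Rational(612345193, 2729134)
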